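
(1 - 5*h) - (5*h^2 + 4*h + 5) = -5*h^2 - 9*h - 4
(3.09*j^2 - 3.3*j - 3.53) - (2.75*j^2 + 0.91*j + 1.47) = 0.34*j^2 - 4.21*j - 5.0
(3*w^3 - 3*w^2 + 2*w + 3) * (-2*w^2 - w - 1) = -6*w^5 + 3*w^4 - 4*w^3 - 5*w^2 - 5*w - 3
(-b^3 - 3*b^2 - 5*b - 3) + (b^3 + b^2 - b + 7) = -2*b^2 - 6*b + 4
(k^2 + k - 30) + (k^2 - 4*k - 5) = 2*k^2 - 3*k - 35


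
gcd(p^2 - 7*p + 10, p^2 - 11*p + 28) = 1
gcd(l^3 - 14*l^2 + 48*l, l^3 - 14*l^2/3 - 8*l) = l^2 - 6*l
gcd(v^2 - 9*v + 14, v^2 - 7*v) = v - 7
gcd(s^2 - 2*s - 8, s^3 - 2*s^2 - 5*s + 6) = s + 2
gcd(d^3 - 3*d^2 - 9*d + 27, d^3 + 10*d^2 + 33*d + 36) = d + 3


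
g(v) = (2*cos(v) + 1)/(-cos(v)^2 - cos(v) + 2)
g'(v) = (-2*sin(v)*cos(v) - sin(v))*(2*cos(v) + 1)/(-cos(v)^2 - cos(v) + 2)^2 - 2*sin(v)/(-cos(v)^2 - cos(v) + 2)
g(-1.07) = 1.52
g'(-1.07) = 3.39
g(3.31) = -0.48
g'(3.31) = 0.21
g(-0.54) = 6.68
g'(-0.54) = 25.46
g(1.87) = 0.19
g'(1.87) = -0.90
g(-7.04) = 3.30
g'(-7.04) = 9.31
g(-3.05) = -0.49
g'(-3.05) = 0.11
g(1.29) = 0.94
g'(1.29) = -2.02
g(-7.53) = 1.04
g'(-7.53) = 2.22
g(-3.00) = -0.49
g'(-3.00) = 0.17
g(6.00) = 24.77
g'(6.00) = 176.16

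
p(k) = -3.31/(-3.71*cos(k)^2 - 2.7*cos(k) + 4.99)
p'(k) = -3.31*(-7.42*sin(k)*cos(k) - 2.7*sin(k))/(-3.71*cos(k)^2 - 2.7*cos(k) + 4.99)^2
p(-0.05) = 2.35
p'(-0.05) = -0.84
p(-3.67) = -0.73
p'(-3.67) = -0.30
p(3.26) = -0.82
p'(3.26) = 0.11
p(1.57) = -0.66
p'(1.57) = 0.36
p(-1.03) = -1.26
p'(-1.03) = -2.70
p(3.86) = -0.67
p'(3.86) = 0.26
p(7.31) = -1.27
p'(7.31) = 2.74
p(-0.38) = 4.62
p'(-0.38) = -22.91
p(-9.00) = -0.76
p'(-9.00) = 0.29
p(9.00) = -0.76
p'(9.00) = -0.29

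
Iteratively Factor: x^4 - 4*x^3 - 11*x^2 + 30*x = (x)*(x^3 - 4*x^2 - 11*x + 30) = x*(x + 3)*(x^2 - 7*x + 10) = x*(x - 2)*(x + 3)*(x - 5)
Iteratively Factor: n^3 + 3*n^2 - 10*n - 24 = (n - 3)*(n^2 + 6*n + 8) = (n - 3)*(n + 4)*(n + 2)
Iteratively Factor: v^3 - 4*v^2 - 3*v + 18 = (v - 3)*(v^2 - v - 6) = (v - 3)^2*(v + 2)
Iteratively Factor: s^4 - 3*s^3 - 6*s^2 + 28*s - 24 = (s - 2)*(s^3 - s^2 - 8*s + 12) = (s - 2)*(s + 3)*(s^2 - 4*s + 4) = (s - 2)^2*(s + 3)*(s - 2)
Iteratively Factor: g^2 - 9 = (g - 3)*(g + 3)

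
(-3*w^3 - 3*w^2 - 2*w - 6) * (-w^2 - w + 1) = 3*w^5 + 6*w^4 + 2*w^3 + 5*w^2 + 4*w - 6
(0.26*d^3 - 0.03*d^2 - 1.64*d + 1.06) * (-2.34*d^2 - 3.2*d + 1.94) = -0.6084*d^5 - 0.7618*d^4 + 4.438*d^3 + 2.7094*d^2 - 6.5736*d + 2.0564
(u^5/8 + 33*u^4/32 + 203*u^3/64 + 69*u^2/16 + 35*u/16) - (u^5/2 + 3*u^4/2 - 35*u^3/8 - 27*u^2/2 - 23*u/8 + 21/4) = -3*u^5/8 - 15*u^4/32 + 483*u^3/64 + 285*u^2/16 + 81*u/16 - 21/4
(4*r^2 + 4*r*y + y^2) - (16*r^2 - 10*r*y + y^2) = -12*r^2 + 14*r*y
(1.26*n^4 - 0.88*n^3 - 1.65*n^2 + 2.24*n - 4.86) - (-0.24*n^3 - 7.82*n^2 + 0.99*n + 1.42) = 1.26*n^4 - 0.64*n^3 + 6.17*n^2 + 1.25*n - 6.28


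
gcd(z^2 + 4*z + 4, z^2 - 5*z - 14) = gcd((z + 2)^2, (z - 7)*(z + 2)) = z + 2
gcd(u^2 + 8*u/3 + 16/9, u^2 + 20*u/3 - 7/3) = 1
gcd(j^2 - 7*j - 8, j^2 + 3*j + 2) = j + 1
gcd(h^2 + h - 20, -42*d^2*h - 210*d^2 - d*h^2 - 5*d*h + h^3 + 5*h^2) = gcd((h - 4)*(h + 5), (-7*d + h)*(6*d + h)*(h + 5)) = h + 5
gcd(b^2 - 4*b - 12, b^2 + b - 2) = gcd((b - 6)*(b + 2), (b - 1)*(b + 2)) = b + 2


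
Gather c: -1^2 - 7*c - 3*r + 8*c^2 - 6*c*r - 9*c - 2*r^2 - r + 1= 8*c^2 + c*(-6*r - 16) - 2*r^2 - 4*r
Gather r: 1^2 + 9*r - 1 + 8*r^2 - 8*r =8*r^2 + r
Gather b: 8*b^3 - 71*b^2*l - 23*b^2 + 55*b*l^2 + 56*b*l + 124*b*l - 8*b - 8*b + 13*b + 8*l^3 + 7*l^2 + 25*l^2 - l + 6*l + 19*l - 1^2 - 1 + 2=8*b^3 + b^2*(-71*l - 23) + b*(55*l^2 + 180*l - 3) + 8*l^3 + 32*l^2 + 24*l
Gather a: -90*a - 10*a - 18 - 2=-100*a - 20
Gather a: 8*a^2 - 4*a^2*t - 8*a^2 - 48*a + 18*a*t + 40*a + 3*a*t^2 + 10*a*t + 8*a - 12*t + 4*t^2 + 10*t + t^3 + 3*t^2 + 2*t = -4*a^2*t + a*(3*t^2 + 28*t) + t^3 + 7*t^2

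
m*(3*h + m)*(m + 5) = 3*h*m^2 + 15*h*m + m^3 + 5*m^2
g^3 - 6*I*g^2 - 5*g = g*(g - 5*I)*(g - I)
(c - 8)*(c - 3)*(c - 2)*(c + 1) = c^4 - 12*c^3 + 33*c^2 - 2*c - 48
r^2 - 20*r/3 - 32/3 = (r - 8)*(r + 4/3)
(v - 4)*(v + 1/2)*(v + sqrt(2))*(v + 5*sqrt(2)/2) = v^4 - 7*v^3/2 + 7*sqrt(2)*v^3/2 - 49*sqrt(2)*v^2/4 + 3*v^2 - 35*v/2 - 7*sqrt(2)*v - 10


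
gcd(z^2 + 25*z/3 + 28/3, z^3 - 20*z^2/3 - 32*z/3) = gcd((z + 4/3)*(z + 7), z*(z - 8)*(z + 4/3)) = z + 4/3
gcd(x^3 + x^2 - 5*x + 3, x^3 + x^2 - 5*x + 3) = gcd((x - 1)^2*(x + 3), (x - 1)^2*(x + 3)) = x^3 + x^2 - 5*x + 3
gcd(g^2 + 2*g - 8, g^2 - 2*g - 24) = g + 4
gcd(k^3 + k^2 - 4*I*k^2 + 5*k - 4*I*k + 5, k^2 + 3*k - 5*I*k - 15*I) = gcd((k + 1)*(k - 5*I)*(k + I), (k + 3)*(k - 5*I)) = k - 5*I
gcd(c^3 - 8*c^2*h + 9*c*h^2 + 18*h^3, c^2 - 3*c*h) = c - 3*h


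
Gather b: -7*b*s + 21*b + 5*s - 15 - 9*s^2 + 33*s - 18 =b*(21 - 7*s) - 9*s^2 + 38*s - 33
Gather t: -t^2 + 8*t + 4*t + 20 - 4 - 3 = -t^2 + 12*t + 13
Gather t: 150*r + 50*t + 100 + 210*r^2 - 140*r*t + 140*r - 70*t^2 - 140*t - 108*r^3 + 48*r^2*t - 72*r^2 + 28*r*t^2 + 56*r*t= -108*r^3 + 138*r^2 + 290*r + t^2*(28*r - 70) + t*(48*r^2 - 84*r - 90) + 100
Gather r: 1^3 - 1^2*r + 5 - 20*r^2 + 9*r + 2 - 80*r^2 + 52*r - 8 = -100*r^2 + 60*r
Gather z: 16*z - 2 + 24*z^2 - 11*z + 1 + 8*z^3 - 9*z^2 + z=8*z^3 + 15*z^2 + 6*z - 1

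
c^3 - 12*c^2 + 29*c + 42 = (c - 7)*(c - 6)*(c + 1)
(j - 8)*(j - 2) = j^2 - 10*j + 16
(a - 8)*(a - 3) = a^2 - 11*a + 24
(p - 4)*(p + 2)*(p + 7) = p^3 + 5*p^2 - 22*p - 56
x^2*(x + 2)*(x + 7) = x^4 + 9*x^3 + 14*x^2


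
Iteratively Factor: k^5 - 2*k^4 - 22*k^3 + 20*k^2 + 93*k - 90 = (k + 3)*(k^4 - 5*k^3 - 7*k^2 + 41*k - 30) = (k - 2)*(k + 3)*(k^3 - 3*k^2 - 13*k + 15) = (k - 5)*(k - 2)*(k + 3)*(k^2 + 2*k - 3) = (k - 5)*(k - 2)*(k + 3)^2*(k - 1)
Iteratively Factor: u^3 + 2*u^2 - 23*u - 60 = (u + 4)*(u^2 - 2*u - 15) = (u + 3)*(u + 4)*(u - 5)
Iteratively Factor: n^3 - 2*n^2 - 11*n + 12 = (n + 3)*(n^2 - 5*n + 4) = (n - 1)*(n + 3)*(n - 4)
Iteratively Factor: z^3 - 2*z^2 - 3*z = (z + 1)*(z^2 - 3*z) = z*(z + 1)*(z - 3)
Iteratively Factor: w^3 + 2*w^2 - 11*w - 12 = (w + 4)*(w^2 - 2*w - 3) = (w - 3)*(w + 4)*(w + 1)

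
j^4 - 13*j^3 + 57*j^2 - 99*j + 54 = (j - 6)*(j - 3)^2*(j - 1)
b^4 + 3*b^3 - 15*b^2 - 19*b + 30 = (b - 3)*(b - 1)*(b + 2)*(b + 5)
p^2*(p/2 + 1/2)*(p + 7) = p^4/2 + 4*p^3 + 7*p^2/2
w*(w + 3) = w^2 + 3*w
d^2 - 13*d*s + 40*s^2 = (d - 8*s)*(d - 5*s)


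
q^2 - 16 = (q - 4)*(q + 4)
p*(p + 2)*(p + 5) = p^3 + 7*p^2 + 10*p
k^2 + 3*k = k*(k + 3)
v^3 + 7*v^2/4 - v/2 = v*(v - 1/4)*(v + 2)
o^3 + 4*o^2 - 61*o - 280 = (o - 8)*(o + 5)*(o + 7)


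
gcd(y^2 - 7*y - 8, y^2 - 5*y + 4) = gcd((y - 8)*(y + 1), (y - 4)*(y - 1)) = 1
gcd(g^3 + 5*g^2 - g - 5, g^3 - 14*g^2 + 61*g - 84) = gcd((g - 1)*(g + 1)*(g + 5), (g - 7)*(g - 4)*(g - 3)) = 1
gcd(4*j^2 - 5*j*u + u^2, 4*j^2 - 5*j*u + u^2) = 4*j^2 - 5*j*u + u^2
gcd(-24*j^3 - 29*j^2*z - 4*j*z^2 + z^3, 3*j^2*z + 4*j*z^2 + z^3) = 3*j^2 + 4*j*z + z^2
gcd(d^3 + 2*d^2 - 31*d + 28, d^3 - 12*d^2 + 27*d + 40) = 1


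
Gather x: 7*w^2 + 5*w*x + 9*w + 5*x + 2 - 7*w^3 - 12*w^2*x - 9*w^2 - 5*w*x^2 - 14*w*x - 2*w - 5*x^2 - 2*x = -7*w^3 - 2*w^2 + 7*w + x^2*(-5*w - 5) + x*(-12*w^2 - 9*w + 3) + 2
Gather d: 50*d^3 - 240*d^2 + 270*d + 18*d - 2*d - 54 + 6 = 50*d^3 - 240*d^2 + 286*d - 48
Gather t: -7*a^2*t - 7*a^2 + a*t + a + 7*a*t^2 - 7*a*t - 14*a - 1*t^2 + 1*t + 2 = -7*a^2 - 13*a + t^2*(7*a - 1) + t*(-7*a^2 - 6*a + 1) + 2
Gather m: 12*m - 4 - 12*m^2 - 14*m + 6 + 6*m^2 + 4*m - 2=-6*m^2 + 2*m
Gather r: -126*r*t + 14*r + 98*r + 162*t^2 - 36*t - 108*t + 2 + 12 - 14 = r*(112 - 126*t) + 162*t^2 - 144*t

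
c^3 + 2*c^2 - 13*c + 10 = (c - 2)*(c - 1)*(c + 5)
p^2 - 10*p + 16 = (p - 8)*(p - 2)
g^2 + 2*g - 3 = (g - 1)*(g + 3)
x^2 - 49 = (x - 7)*(x + 7)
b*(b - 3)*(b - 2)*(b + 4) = b^4 - b^3 - 14*b^2 + 24*b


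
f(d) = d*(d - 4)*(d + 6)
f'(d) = d*(d - 4) + d*(d + 6) + (d - 4)*(d + 6) = 3*d^2 + 4*d - 24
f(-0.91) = 22.74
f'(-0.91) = -25.16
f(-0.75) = 18.70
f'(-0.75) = -25.31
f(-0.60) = 14.90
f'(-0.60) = -25.32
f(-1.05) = 26.25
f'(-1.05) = -24.89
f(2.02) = -32.08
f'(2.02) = -3.68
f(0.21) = -4.94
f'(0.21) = -23.03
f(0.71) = -15.67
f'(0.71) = -19.65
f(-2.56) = 57.77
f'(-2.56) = -14.58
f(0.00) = 0.00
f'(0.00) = -24.00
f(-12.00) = -1152.00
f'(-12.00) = 360.00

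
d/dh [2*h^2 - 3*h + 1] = 4*h - 3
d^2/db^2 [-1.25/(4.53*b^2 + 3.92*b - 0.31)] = (51.30225*b^2 + 44.394*b - 1.25*(9.06*b + 3.92)*(18.12*b + 7.84) - 3.51075)/(4.53*b^2 + 3.92*b - 0.31)^3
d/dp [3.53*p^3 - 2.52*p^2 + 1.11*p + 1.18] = 10.59*p^2 - 5.04*p + 1.11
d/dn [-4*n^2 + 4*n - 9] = 4 - 8*n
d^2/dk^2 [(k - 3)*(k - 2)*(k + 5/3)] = 6*k - 20/3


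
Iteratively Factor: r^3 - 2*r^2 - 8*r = (r - 4)*(r^2 + 2*r) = r*(r - 4)*(r + 2)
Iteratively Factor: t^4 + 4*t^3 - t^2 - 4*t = (t + 4)*(t^3 - t) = t*(t + 4)*(t^2 - 1) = t*(t - 1)*(t + 4)*(t + 1)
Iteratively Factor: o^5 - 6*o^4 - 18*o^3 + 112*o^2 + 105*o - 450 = (o + 3)*(o^4 - 9*o^3 + 9*o^2 + 85*o - 150) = (o + 3)^2*(o^3 - 12*o^2 + 45*o - 50) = (o - 2)*(o + 3)^2*(o^2 - 10*o + 25) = (o - 5)*(o - 2)*(o + 3)^2*(o - 5)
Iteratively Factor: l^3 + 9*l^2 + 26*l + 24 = (l + 3)*(l^2 + 6*l + 8) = (l + 3)*(l + 4)*(l + 2)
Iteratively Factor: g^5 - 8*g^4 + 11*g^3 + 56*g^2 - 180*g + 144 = (g + 3)*(g^4 - 11*g^3 + 44*g^2 - 76*g + 48) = (g - 3)*(g + 3)*(g^3 - 8*g^2 + 20*g - 16) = (g - 3)*(g - 2)*(g + 3)*(g^2 - 6*g + 8) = (g - 4)*(g - 3)*(g - 2)*(g + 3)*(g - 2)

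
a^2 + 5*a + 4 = (a + 1)*(a + 4)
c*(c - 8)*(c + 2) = c^3 - 6*c^2 - 16*c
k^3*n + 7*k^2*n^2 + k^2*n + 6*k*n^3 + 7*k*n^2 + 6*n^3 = (k + n)*(k + 6*n)*(k*n + n)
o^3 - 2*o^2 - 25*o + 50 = (o - 5)*(o - 2)*(o + 5)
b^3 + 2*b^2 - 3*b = b*(b - 1)*(b + 3)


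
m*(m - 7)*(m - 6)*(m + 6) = m^4 - 7*m^3 - 36*m^2 + 252*m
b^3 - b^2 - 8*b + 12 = (b - 2)^2*(b + 3)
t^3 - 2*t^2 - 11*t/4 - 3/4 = (t - 3)*(t + 1/2)^2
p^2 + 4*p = p*(p + 4)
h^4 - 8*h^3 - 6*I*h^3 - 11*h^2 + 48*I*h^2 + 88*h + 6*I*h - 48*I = (h - 8)*(h - 3*I)*(h - 2*I)*(h - I)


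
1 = 1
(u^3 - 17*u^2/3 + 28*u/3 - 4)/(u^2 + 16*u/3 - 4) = (u^2 - 5*u + 6)/(u + 6)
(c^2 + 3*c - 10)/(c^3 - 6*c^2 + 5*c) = (c^2 + 3*c - 10)/(c*(c^2 - 6*c + 5))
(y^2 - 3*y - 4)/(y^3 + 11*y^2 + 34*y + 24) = (y - 4)/(y^2 + 10*y + 24)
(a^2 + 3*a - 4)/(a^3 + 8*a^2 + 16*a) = (a - 1)/(a*(a + 4))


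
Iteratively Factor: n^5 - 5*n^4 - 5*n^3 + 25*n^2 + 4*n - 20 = (n - 5)*(n^4 - 5*n^2 + 4) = (n - 5)*(n + 1)*(n^3 - n^2 - 4*n + 4) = (n - 5)*(n - 2)*(n + 1)*(n^2 + n - 2) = (n - 5)*(n - 2)*(n - 1)*(n + 1)*(n + 2)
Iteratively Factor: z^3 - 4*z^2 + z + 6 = (z + 1)*(z^2 - 5*z + 6) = (z - 2)*(z + 1)*(z - 3)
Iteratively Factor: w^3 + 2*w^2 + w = (w)*(w^2 + 2*w + 1) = w*(w + 1)*(w + 1)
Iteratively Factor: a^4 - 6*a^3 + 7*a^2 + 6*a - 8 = (a - 2)*(a^3 - 4*a^2 - a + 4) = (a - 4)*(a - 2)*(a^2 - 1) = (a - 4)*(a - 2)*(a + 1)*(a - 1)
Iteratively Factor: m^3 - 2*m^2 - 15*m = (m - 5)*(m^2 + 3*m) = m*(m - 5)*(m + 3)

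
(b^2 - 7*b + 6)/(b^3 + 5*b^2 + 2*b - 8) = (b - 6)/(b^2 + 6*b + 8)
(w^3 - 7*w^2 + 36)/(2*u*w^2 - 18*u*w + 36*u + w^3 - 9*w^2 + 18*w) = (w + 2)/(2*u + w)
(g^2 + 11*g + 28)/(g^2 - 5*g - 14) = (g^2 + 11*g + 28)/(g^2 - 5*g - 14)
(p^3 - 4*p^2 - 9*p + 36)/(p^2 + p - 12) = (p^2 - p - 12)/(p + 4)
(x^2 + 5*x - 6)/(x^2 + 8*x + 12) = (x - 1)/(x + 2)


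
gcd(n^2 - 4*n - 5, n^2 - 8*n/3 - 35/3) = n - 5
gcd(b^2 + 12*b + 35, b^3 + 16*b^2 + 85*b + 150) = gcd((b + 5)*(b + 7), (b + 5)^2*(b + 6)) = b + 5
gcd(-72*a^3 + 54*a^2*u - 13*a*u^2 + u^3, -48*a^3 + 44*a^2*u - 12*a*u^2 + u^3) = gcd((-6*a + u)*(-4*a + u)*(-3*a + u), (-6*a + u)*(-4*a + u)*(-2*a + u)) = 24*a^2 - 10*a*u + u^2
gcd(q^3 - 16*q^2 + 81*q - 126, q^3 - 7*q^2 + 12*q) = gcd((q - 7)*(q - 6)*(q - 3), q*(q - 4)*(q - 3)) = q - 3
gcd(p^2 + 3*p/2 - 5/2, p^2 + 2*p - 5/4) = p + 5/2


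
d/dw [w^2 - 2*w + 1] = 2*w - 2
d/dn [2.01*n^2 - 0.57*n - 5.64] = 4.02*n - 0.57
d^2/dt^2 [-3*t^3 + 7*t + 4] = -18*t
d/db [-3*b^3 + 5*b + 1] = 5 - 9*b^2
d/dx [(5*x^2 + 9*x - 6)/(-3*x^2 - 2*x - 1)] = (17*x^2 - 46*x - 21)/(9*x^4 + 12*x^3 + 10*x^2 + 4*x + 1)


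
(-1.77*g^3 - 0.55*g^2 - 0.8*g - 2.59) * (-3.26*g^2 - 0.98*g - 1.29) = 5.7702*g^5 + 3.5276*g^4 + 5.4303*g^3 + 9.9369*g^2 + 3.5702*g + 3.3411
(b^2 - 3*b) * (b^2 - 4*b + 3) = b^4 - 7*b^3 + 15*b^2 - 9*b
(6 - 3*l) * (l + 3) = -3*l^2 - 3*l + 18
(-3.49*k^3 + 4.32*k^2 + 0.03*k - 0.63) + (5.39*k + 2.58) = -3.49*k^3 + 4.32*k^2 + 5.42*k + 1.95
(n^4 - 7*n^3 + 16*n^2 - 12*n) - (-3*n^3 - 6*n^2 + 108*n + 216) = n^4 - 4*n^3 + 22*n^2 - 120*n - 216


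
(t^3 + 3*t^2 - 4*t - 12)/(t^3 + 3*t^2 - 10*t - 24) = (t^2 + t - 6)/(t^2 + t - 12)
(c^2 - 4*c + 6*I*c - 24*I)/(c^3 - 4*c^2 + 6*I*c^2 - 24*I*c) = 1/c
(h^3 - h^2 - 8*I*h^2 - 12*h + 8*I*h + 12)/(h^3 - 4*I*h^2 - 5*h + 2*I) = (h^2 - h*(1 + 6*I) + 6*I)/(h^2 - 2*I*h - 1)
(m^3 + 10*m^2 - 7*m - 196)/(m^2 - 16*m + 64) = (m^3 + 10*m^2 - 7*m - 196)/(m^2 - 16*m + 64)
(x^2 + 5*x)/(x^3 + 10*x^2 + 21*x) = (x + 5)/(x^2 + 10*x + 21)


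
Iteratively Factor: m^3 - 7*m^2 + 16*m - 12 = (m - 3)*(m^2 - 4*m + 4) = (m - 3)*(m - 2)*(m - 2)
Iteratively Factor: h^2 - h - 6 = (h - 3)*(h + 2)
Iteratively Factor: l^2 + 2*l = (l)*(l + 2)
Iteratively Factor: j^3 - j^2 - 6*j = (j - 3)*(j^2 + 2*j) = j*(j - 3)*(j + 2)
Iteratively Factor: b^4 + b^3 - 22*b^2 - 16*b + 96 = (b - 2)*(b^3 + 3*b^2 - 16*b - 48) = (b - 2)*(b + 4)*(b^2 - b - 12) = (b - 4)*(b - 2)*(b + 4)*(b + 3)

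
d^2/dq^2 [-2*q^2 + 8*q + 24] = -4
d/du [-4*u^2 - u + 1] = -8*u - 1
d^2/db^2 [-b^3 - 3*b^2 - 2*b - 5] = -6*b - 6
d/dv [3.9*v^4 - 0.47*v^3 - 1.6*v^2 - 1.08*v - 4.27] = 15.6*v^3 - 1.41*v^2 - 3.2*v - 1.08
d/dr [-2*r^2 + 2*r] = 2 - 4*r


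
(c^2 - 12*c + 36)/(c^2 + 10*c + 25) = (c^2 - 12*c + 36)/(c^2 + 10*c + 25)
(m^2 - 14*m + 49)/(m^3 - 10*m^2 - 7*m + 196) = 1/(m + 4)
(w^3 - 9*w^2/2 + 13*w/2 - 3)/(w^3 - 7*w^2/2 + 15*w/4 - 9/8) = 4*(w^2 - 3*w + 2)/(4*w^2 - 8*w + 3)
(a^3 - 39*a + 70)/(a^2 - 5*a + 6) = (a^2 + 2*a - 35)/(a - 3)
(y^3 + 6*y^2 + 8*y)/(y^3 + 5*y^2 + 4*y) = (y + 2)/(y + 1)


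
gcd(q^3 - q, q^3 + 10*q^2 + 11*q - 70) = 1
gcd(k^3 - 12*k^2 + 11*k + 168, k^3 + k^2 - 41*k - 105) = k^2 - 4*k - 21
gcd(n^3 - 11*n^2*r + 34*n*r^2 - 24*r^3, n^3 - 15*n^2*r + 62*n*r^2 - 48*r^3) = n^2 - 7*n*r + 6*r^2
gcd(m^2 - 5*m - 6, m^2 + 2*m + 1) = m + 1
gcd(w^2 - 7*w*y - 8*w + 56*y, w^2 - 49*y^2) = -w + 7*y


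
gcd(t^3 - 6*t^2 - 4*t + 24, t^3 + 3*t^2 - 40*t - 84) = t^2 - 4*t - 12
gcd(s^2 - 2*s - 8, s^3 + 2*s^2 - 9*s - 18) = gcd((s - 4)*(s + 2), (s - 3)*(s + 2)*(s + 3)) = s + 2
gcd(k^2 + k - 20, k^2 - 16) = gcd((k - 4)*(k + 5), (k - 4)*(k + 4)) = k - 4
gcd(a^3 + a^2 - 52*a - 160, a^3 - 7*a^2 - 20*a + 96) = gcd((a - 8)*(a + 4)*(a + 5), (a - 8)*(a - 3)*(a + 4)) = a^2 - 4*a - 32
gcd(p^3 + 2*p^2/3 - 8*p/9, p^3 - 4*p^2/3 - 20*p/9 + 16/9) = p^2 + 2*p/3 - 8/9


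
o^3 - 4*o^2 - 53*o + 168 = (o - 8)*(o - 3)*(o + 7)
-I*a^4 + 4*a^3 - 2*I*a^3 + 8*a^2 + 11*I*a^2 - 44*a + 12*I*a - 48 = (a - 3)*(a + 4)*(a + 4*I)*(-I*a - I)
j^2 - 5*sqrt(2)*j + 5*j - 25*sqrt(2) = (j + 5)*(j - 5*sqrt(2))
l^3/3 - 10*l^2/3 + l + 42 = (l/3 + 1)*(l - 7)*(l - 6)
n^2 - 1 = (n - 1)*(n + 1)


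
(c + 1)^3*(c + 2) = c^4 + 5*c^3 + 9*c^2 + 7*c + 2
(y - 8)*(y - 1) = y^2 - 9*y + 8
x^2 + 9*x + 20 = (x + 4)*(x + 5)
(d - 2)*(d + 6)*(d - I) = d^3 + 4*d^2 - I*d^2 - 12*d - 4*I*d + 12*I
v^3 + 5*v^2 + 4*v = v*(v + 1)*(v + 4)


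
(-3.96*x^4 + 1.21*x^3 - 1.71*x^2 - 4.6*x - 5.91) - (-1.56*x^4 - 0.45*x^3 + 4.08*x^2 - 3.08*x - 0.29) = -2.4*x^4 + 1.66*x^3 - 5.79*x^2 - 1.52*x - 5.62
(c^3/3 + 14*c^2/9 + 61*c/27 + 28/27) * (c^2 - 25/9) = c^5/3 + 14*c^4/9 + 4*c^3/3 - 266*c^2/81 - 1525*c/243 - 700/243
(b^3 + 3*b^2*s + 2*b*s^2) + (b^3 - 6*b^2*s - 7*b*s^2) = 2*b^3 - 3*b^2*s - 5*b*s^2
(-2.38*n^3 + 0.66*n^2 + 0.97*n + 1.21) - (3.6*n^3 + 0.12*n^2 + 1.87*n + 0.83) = -5.98*n^3 + 0.54*n^2 - 0.9*n + 0.38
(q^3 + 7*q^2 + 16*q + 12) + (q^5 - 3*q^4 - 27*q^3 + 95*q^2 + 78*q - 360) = q^5 - 3*q^4 - 26*q^3 + 102*q^2 + 94*q - 348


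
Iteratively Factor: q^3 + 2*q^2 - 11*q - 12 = (q + 1)*(q^2 + q - 12) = (q - 3)*(q + 1)*(q + 4)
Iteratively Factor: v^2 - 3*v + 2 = (v - 2)*(v - 1)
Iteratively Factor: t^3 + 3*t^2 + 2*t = (t)*(t^2 + 3*t + 2) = t*(t + 2)*(t + 1)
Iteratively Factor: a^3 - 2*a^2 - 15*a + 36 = (a - 3)*(a^2 + a - 12) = (a - 3)^2*(a + 4)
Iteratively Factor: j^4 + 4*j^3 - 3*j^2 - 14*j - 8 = (j + 4)*(j^3 - 3*j - 2) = (j + 1)*(j + 4)*(j^2 - j - 2) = (j + 1)^2*(j + 4)*(j - 2)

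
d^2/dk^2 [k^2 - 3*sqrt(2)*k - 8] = 2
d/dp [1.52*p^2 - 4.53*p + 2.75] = 3.04*p - 4.53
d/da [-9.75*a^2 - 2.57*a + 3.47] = -19.5*a - 2.57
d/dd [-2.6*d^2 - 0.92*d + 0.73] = -5.2*d - 0.92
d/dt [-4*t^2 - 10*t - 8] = -8*t - 10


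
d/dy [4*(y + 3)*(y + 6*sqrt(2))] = 8*y + 12 + 24*sqrt(2)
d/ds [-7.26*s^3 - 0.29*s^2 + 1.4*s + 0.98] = -21.78*s^2 - 0.58*s + 1.4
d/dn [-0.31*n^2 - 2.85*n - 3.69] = -0.62*n - 2.85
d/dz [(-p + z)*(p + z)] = 2*z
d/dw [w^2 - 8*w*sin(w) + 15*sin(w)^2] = -8*w*cos(w) + 2*w - 8*sin(w) + 15*sin(2*w)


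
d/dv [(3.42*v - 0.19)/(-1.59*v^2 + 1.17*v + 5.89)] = (5.4378*v^2 - 0.6042*v + 20.3661)/(2.5281*v^4 - 3.7206*v^3 - 17.3613*v^2 + 13.7826*v + 34.6921)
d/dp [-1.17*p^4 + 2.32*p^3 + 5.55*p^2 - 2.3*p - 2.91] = -4.68*p^3 + 6.96*p^2 + 11.1*p - 2.3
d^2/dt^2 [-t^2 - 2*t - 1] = -2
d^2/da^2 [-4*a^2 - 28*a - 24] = -8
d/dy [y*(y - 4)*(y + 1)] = 3*y^2 - 6*y - 4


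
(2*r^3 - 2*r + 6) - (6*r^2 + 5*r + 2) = 2*r^3 - 6*r^2 - 7*r + 4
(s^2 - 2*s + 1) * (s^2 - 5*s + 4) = s^4 - 7*s^3 + 15*s^2 - 13*s + 4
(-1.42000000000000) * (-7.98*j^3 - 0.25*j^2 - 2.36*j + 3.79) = 11.3316*j^3 + 0.355*j^2 + 3.3512*j - 5.3818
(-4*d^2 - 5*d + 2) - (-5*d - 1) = 3 - 4*d^2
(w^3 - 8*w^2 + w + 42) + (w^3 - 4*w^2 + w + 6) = 2*w^3 - 12*w^2 + 2*w + 48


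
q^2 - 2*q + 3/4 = (q - 3/2)*(q - 1/2)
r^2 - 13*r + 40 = (r - 8)*(r - 5)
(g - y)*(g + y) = g^2 - y^2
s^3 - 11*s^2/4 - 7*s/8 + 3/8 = (s - 3)*(s - 1/4)*(s + 1/2)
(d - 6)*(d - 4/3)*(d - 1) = d^3 - 25*d^2/3 + 46*d/3 - 8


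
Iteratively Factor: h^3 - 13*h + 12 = (h - 3)*(h^2 + 3*h - 4) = (h - 3)*(h + 4)*(h - 1)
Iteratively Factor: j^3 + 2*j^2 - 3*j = (j)*(j^2 + 2*j - 3) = j*(j - 1)*(j + 3)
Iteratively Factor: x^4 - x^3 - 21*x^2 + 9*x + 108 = (x - 3)*(x^3 + 2*x^2 - 15*x - 36) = (x - 3)*(x + 3)*(x^2 - x - 12) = (x - 3)*(x + 3)^2*(x - 4)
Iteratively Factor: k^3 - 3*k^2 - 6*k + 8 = (k - 4)*(k^2 + k - 2) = (k - 4)*(k - 1)*(k + 2)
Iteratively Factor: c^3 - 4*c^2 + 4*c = (c)*(c^2 - 4*c + 4) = c*(c - 2)*(c - 2)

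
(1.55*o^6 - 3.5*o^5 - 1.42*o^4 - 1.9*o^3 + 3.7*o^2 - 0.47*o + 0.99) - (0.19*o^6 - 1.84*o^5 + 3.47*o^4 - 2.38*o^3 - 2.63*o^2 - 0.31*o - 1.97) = 1.36*o^6 - 1.66*o^5 - 4.89*o^4 + 0.48*o^3 + 6.33*o^2 - 0.16*o + 2.96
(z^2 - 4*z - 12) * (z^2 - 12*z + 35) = z^4 - 16*z^3 + 71*z^2 + 4*z - 420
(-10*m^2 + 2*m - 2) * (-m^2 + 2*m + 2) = 10*m^4 - 22*m^3 - 14*m^2 - 4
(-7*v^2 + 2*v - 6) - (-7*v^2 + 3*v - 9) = 3 - v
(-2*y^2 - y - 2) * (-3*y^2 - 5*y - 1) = 6*y^4 + 13*y^3 + 13*y^2 + 11*y + 2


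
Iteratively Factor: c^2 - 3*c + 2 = (c - 1)*(c - 2)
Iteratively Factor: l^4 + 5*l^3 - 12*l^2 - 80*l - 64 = (l + 4)*(l^3 + l^2 - 16*l - 16) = (l - 4)*(l + 4)*(l^2 + 5*l + 4) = (l - 4)*(l + 4)^2*(l + 1)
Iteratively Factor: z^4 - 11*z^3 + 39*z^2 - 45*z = (z - 3)*(z^3 - 8*z^2 + 15*z) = (z - 3)^2*(z^2 - 5*z) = (z - 5)*(z - 3)^2*(z)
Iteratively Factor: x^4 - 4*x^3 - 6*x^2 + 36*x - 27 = (x - 1)*(x^3 - 3*x^2 - 9*x + 27) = (x - 3)*(x - 1)*(x^2 - 9) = (x - 3)^2*(x - 1)*(x + 3)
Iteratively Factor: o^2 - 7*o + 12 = (o - 4)*(o - 3)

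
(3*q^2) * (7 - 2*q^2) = -6*q^4 + 21*q^2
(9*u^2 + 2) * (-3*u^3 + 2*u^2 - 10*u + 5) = -27*u^5 + 18*u^4 - 96*u^3 + 49*u^2 - 20*u + 10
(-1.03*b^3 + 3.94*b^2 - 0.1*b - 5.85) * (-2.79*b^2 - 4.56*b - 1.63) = 2.8737*b^5 - 6.2958*b^4 - 16.0085*b^3 + 10.3553*b^2 + 26.839*b + 9.5355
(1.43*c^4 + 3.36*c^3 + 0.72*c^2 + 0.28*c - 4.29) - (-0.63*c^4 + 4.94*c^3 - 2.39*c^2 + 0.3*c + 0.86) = 2.06*c^4 - 1.58*c^3 + 3.11*c^2 - 0.02*c - 5.15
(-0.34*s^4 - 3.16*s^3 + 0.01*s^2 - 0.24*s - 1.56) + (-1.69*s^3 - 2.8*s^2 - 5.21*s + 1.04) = -0.34*s^4 - 4.85*s^3 - 2.79*s^2 - 5.45*s - 0.52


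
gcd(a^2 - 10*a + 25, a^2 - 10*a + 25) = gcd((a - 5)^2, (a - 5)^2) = a^2 - 10*a + 25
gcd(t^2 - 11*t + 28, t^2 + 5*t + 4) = 1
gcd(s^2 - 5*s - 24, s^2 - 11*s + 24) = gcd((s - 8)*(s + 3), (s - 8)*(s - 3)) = s - 8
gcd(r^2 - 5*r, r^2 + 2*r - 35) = r - 5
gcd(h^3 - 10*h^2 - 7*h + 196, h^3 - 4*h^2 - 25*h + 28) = h^2 - 3*h - 28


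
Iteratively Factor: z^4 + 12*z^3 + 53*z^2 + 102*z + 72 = (z + 3)*(z^3 + 9*z^2 + 26*z + 24) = (z + 3)^2*(z^2 + 6*z + 8) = (z + 3)^2*(z + 4)*(z + 2)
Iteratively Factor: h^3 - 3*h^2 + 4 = (h - 2)*(h^2 - h - 2) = (h - 2)^2*(h + 1)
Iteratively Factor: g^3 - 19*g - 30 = (g + 3)*(g^2 - 3*g - 10) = (g - 5)*(g + 3)*(g + 2)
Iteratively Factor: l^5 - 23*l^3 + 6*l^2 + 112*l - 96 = (l - 1)*(l^4 + l^3 - 22*l^2 - 16*l + 96) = (l - 1)*(l + 3)*(l^3 - 2*l^2 - 16*l + 32) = (l - 4)*(l - 1)*(l + 3)*(l^2 + 2*l - 8) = (l - 4)*(l - 1)*(l + 3)*(l + 4)*(l - 2)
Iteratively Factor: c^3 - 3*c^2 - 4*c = (c + 1)*(c^2 - 4*c) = (c - 4)*(c + 1)*(c)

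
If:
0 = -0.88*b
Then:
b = 0.00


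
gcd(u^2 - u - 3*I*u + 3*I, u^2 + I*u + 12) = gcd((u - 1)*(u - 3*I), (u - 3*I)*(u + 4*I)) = u - 3*I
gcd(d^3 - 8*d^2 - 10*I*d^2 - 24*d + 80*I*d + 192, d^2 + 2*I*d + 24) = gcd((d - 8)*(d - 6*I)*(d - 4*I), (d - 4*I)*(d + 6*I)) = d - 4*I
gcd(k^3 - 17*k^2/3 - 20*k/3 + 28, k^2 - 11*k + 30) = k - 6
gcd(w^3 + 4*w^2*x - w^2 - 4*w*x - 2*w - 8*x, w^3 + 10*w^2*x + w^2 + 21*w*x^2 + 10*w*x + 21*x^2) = w + 1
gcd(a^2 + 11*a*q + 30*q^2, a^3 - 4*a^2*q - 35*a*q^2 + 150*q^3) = a + 6*q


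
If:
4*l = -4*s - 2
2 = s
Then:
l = -5/2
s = 2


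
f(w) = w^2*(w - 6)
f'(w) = w^2 + 2*w*(w - 6) = 3*w*(w - 4)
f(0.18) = -0.19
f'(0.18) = -2.06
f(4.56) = -29.94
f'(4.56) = 7.66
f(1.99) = -15.88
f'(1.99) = -12.00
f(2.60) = -22.98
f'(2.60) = -10.92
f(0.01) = -0.00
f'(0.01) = -0.12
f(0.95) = -4.56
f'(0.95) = -8.69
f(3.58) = -31.02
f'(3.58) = -4.51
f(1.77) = -13.25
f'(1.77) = -11.84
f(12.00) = 864.00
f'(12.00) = 288.00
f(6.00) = 0.00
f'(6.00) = 36.00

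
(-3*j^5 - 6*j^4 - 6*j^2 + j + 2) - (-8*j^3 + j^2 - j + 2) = -3*j^5 - 6*j^4 + 8*j^3 - 7*j^2 + 2*j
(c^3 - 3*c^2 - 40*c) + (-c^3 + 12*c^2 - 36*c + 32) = 9*c^2 - 76*c + 32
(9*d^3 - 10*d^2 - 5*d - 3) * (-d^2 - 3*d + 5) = -9*d^5 - 17*d^4 + 80*d^3 - 32*d^2 - 16*d - 15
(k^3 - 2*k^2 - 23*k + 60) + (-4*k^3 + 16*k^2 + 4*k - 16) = -3*k^3 + 14*k^2 - 19*k + 44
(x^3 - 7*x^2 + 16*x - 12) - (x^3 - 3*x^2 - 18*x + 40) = -4*x^2 + 34*x - 52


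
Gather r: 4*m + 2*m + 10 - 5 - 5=6*m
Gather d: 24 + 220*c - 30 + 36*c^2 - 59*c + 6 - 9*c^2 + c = 27*c^2 + 162*c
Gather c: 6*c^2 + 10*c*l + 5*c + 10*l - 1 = 6*c^2 + c*(10*l + 5) + 10*l - 1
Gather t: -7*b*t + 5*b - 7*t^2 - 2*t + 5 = 5*b - 7*t^2 + t*(-7*b - 2) + 5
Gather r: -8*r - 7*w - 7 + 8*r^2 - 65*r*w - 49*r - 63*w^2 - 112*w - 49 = 8*r^2 + r*(-65*w - 57) - 63*w^2 - 119*w - 56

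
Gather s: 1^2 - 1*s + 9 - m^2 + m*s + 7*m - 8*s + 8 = -m^2 + 7*m + s*(m - 9) + 18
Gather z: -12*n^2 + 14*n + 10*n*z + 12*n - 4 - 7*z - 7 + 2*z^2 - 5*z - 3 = -12*n^2 + 26*n + 2*z^2 + z*(10*n - 12) - 14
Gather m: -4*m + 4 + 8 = 12 - 4*m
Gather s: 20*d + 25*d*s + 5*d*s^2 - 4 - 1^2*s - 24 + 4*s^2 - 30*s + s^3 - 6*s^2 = 20*d + s^3 + s^2*(5*d - 2) + s*(25*d - 31) - 28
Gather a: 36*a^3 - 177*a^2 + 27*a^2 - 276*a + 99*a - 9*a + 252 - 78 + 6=36*a^3 - 150*a^2 - 186*a + 180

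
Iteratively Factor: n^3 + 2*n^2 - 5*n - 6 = (n - 2)*(n^2 + 4*n + 3) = (n - 2)*(n + 3)*(n + 1)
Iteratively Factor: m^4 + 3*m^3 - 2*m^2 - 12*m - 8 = (m - 2)*(m^3 + 5*m^2 + 8*m + 4) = (m - 2)*(m + 1)*(m^2 + 4*m + 4) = (m - 2)*(m + 1)*(m + 2)*(m + 2)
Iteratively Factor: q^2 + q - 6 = (q + 3)*(q - 2)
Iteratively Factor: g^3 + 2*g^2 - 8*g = (g - 2)*(g^2 + 4*g) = (g - 2)*(g + 4)*(g)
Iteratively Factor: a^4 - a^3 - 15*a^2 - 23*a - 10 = (a + 1)*(a^3 - 2*a^2 - 13*a - 10) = (a - 5)*(a + 1)*(a^2 + 3*a + 2) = (a - 5)*(a + 1)*(a + 2)*(a + 1)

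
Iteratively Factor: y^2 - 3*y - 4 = (y + 1)*(y - 4)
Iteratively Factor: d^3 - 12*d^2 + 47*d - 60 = (d - 5)*(d^2 - 7*d + 12) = (d - 5)*(d - 4)*(d - 3)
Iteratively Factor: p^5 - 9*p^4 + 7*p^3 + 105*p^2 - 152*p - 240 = (p - 4)*(p^4 - 5*p^3 - 13*p^2 + 53*p + 60) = (p - 4)*(p + 3)*(p^3 - 8*p^2 + 11*p + 20) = (p - 4)*(p + 1)*(p + 3)*(p^2 - 9*p + 20) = (p - 4)^2*(p + 1)*(p + 3)*(p - 5)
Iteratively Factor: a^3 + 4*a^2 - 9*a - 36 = (a + 3)*(a^2 + a - 12) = (a - 3)*(a + 3)*(a + 4)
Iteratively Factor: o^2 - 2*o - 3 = (o + 1)*(o - 3)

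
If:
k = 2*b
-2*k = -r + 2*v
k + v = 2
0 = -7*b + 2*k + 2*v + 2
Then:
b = 6/7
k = 12/7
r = 4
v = 2/7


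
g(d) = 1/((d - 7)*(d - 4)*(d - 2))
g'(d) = -1/((d - 7)*(d - 4)*(d - 2)^2) - 1/((d - 7)*(d - 4)^2*(d - 2)) - 1/((d - 7)^2*(d - 4)*(d - 2)) = (-(d - 7)*(d - 4) - (d - 7)*(d - 2) - (d - 4)*(d - 2))/((d - 7)^2*(d - 4)^2*(d - 2)^2)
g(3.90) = 1.70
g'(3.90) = 16.63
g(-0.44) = -0.01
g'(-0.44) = -0.01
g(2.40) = 0.34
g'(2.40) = -0.56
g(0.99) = -0.05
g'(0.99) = -0.08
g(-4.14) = -0.00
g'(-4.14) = -0.00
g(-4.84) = -0.00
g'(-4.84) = -0.00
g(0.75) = -0.04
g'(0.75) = -0.05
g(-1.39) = -0.01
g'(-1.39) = -0.00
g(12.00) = 0.00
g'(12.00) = 0.00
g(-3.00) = 0.00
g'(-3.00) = 0.00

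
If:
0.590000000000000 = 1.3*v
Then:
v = 0.45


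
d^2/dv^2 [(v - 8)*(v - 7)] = 2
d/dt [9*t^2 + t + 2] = 18*t + 1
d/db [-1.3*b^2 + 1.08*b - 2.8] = 1.08 - 2.6*b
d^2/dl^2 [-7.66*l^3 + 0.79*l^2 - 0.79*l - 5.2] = 1.58 - 45.96*l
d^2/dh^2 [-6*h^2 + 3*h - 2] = -12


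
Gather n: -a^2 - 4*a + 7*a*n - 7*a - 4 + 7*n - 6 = -a^2 - 11*a + n*(7*a + 7) - 10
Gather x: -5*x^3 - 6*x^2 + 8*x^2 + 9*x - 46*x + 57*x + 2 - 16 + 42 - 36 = -5*x^3 + 2*x^2 + 20*x - 8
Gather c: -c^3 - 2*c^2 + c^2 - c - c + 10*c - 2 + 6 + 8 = -c^3 - c^2 + 8*c + 12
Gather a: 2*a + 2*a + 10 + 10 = 4*a + 20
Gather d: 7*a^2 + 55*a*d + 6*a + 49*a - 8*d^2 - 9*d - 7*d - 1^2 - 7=7*a^2 + 55*a - 8*d^2 + d*(55*a - 16) - 8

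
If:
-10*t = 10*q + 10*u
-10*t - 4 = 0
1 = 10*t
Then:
No Solution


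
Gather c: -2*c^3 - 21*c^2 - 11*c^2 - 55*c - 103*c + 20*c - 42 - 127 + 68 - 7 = -2*c^3 - 32*c^2 - 138*c - 108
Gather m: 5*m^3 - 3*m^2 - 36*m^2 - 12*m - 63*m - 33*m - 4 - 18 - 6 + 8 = 5*m^3 - 39*m^2 - 108*m - 20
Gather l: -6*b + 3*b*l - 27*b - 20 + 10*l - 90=-33*b + l*(3*b + 10) - 110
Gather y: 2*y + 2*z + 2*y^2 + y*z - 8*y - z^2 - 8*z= 2*y^2 + y*(z - 6) - z^2 - 6*z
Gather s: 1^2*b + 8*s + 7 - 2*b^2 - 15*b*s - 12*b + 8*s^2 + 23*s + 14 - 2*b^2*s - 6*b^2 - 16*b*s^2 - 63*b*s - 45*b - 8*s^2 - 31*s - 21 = -8*b^2 - 16*b*s^2 - 56*b + s*(-2*b^2 - 78*b)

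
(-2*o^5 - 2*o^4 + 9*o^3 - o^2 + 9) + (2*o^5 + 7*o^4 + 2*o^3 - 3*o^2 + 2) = 5*o^4 + 11*o^3 - 4*o^2 + 11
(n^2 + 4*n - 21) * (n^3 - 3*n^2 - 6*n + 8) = n^5 + n^4 - 39*n^3 + 47*n^2 + 158*n - 168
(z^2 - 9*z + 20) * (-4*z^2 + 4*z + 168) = -4*z^4 + 40*z^3 + 52*z^2 - 1432*z + 3360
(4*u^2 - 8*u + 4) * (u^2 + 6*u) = 4*u^4 + 16*u^3 - 44*u^2 + 24*u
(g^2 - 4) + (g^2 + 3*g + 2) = 2*g^2 + 3*g - 2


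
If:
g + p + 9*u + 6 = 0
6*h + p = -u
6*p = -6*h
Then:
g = -46*u/5 - 6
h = -u/5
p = u/5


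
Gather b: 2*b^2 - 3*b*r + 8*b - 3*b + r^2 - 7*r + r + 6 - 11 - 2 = 2*b^2 + b*(5 - 3*r) + r^2 - 6*r - 7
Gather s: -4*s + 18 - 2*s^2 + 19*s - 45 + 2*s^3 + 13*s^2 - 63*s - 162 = 2*s^3 + 11*s^2 - 48*s - 189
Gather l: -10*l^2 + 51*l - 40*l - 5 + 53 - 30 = -10*l^2 + 11*l + 18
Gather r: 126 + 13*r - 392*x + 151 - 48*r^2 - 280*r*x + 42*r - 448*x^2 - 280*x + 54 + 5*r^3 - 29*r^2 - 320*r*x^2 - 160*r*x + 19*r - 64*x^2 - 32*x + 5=5*r^3 - 77*r^2 + r*(-320*x^2 - 440*x + 74) - 512*x^2 - 704*x + 336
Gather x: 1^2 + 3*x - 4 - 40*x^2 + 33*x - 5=-40*x^2 + 36*x - 8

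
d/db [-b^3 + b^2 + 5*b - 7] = -3*b^2 + 2*b + 5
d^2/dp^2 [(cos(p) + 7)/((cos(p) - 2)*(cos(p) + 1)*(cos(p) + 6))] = 2*(-506*(1 - cos(p)^2)^2 + 57*sin(p)^6 - 2*cos(p)^7 + 18*cos(p)^6 - 218*cos(p)^5 + 175*cos(p)^3 - 1428*cos(p)^2 - 144*cos(p) + 1221)/((cos(p) - 2)^3*(cos(p) + 1)^3*(cos(p) + 6)^3)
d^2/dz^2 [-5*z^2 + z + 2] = -10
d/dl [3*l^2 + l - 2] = 6*l + 1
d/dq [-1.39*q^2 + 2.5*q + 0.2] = 2.5 - 2.78*q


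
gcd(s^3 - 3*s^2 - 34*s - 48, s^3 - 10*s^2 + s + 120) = s^2 - 5*s - 24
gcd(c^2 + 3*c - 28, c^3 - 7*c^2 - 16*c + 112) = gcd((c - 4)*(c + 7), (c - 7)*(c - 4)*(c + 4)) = c - 4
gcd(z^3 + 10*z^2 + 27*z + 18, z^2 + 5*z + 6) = z + 3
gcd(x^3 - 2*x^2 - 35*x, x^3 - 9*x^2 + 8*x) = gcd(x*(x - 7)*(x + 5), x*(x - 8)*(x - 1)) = x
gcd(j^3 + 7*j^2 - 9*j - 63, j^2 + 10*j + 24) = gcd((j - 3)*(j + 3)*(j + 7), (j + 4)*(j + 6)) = 1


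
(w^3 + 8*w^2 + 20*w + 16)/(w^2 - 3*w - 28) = (w^2 + 4*w + 4)/(w - 7)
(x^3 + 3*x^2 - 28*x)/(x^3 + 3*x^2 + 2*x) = (x^2 + 3*x - 28)/(x^2 + 3*x + 2)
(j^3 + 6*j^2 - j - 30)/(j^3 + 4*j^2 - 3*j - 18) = (j + 5)/(j + 3)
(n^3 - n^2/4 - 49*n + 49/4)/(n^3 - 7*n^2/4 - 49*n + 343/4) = (4*n - 1)/(4*n - 7)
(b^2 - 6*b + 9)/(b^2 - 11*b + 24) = (b - 3)/(b - 8)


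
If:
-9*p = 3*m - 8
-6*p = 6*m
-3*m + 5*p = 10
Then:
No Solution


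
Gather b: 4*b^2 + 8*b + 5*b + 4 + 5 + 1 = 4*b^2 + 13*b + 10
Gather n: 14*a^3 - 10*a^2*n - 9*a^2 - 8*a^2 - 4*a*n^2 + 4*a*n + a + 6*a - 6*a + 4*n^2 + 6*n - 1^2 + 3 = 14*a^3 - 17*a^2 + a + n^2*(4 - 4*a) + n*(-10*a^2 + 4*a + 6) + 2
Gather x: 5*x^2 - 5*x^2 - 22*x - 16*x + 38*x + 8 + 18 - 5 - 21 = 0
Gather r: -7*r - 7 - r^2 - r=-r^2 - 8*r - 7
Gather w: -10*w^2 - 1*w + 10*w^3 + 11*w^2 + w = 10*w^3 + w^2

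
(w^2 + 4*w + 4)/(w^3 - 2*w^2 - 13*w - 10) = (w + 2)/(w^2 - 4*w - 5)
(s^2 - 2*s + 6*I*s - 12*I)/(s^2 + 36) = (s - 2)/(s - 6*I)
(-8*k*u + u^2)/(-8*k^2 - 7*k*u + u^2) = u/(k + u)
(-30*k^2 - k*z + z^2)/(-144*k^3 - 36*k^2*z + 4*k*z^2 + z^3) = (5*k + z)/(24*k^2 + 10*k*z + z^2)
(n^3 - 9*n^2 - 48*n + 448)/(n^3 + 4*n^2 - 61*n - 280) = (n - 8)/(n + 5)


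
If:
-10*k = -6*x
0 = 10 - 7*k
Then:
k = 10/7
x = 50/21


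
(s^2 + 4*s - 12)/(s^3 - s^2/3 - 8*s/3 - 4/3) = 3*(s + 6)/(3*s^2 + 5*s + 2)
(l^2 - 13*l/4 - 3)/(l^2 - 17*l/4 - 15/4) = (l - 4)/(l - 5)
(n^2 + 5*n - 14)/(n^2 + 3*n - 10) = (n + 7)/(n + 5)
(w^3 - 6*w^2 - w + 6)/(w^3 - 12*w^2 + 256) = (w^3 - 6*w^2 - w + 6)/(w^3 - 12*w^2 + 256)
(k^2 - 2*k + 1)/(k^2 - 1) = (k - 1)/(k + 1)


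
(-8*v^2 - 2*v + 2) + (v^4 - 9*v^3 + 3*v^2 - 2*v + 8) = v^4 - 9*v^3 - 5*v^2 - 4*v + 10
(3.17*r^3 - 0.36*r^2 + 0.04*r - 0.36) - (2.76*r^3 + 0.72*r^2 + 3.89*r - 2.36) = 0.41*r^3 - 1.08*r^2 - 3.85*r + 2.0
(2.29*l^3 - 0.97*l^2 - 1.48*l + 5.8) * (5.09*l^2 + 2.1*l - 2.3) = 11.6561*l^5 - 0.128299999999999*l^4 - 14.8372*l^3 + 28.645*l^2 + 15.584*l - 13.34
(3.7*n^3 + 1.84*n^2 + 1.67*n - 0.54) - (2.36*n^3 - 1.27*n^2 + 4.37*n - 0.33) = 1.34*n^3 + 3.11*n^2 - 2.7*n - 0.21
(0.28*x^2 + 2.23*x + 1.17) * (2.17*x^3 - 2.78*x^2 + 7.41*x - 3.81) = 0.6076*x^5 + 4.0607*x^4 - 1.5857*x^3 + 12.2049*x^2 + 0.173399999999999*x - 4.4577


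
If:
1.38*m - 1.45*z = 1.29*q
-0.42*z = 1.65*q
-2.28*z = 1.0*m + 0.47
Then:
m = -0.12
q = 0.04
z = -0.15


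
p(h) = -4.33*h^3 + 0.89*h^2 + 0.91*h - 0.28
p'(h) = -12.99*h^2 + 1.78*h + 0.91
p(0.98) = -2.61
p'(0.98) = -9.82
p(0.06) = -0.22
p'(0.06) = 0.97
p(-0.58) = 0.34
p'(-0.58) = -4.49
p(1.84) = -22.57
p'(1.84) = -39.79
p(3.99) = -257.53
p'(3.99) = -198.79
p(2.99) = -105.35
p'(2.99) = -109.90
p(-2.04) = 38.33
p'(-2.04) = -56.78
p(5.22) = -587.16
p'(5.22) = -343.76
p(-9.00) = 3220.19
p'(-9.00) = -1067.30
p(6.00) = -898.06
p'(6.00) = -456.05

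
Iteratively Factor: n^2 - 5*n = (n)*(n - 5)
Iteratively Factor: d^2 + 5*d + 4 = (d + 4)*(d + 1)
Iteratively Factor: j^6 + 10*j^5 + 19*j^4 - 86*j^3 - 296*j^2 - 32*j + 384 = (j + 4)*(j^5 + 6*j^4 - 5*j^3 - 66*j^2 - 32*j + 96) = (j - 1)*(j + 4)*(j^4 + 7*j^3 + 2*j^2 - 64*j - 96) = (j - 3)*(j - 1)*(j + 4)*(j^3 + 10*j^2 + 32*j + 32) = (j - 3)*(j - 1)*(j + 2)*(j + 4)*(j^2 + 8*j + 16) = (j - 3)*(j - 1)*(j + 2)*(j + 4)^2*(j + 4)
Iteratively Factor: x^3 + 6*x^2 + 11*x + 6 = (x + 2)*(x^2 + 4*x + 3) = (x + 2)*(x + 3)*(x + 1)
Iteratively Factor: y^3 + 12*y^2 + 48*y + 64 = (y + 4)*(y^2 + 8*y + 16) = (y + 4)^2*(y + 4)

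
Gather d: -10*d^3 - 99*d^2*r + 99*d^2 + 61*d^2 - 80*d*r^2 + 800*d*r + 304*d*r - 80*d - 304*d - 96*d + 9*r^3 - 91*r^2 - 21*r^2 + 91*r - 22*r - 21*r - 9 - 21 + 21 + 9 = -10*d^3 + d^2*(160 - 99*r) + d*(-80*r^2 + 1104*r - 480) + 9*r^3 - 112*r^2 + 48*r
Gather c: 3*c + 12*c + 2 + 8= 15*c + 10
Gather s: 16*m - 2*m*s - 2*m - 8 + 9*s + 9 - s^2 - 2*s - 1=14*m - s^2 + s*(7 - 2*m)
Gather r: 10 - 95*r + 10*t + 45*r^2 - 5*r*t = 45*r^2 + r*(-5*t - 95) + 10*t + 10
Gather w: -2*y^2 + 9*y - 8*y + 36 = -2*y^2 + y + 36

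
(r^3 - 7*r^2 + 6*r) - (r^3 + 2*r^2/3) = -23*r^2/3 + 6*r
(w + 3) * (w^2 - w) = w^3 + 2*w^2 - 3*w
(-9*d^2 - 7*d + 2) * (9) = -81*d^2 - 63*d + 18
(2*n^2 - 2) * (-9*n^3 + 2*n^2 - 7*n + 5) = -18*n^5 + 4*n^4 + 4*n^3 + 6*n^2 + 14*n - 10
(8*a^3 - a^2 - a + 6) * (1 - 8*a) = -64*a^4 + 16*a^3 + 7*a^2 - 49*a + 6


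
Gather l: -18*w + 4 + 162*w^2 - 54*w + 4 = 162*w^2 - 72*w + 8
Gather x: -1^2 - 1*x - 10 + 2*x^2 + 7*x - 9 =2*x^2 + 6*x - 20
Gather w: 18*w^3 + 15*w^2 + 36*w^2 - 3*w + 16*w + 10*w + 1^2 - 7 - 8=18*w^3 + 51*w^2 + 23*w - 14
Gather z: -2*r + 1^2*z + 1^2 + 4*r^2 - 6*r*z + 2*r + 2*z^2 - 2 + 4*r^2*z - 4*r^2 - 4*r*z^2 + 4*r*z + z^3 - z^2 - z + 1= z^3 + z^2*(1 - 4*r) + z*(4*r^2 - 2*r)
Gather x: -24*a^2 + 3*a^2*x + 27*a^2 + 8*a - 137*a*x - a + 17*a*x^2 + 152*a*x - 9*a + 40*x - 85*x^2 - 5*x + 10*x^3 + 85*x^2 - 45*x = 3*a^2 + 17*a*x^2 - 2*a + 10*x^3 + x*(3*a^2 + 15*a - 10)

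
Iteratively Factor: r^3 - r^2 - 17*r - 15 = (r + 1)*(r^2 - 2*r - 15) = (r - 5)*(r + 1)*(r + 3)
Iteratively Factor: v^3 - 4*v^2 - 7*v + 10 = (v + 2)*(v^2 - 6*v + 5) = (v - 1)*(v + 2)*(v - 5)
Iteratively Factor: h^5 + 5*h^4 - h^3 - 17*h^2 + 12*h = (h - 1)*(h^4 + 6*h^3 + 5*h^2 - 12*h) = (h - 1)^2*(h^3 + 7*h^2 + 12*h) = h*(h - 1)^2*(h^2 + 7*h + 12) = h*(h - 1)^2*(h + 4)*(h + 3)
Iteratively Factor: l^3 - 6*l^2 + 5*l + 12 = (l + 1)*(l^2 - 7*l + 12) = (l - 3)*(l + 1)*(l - 4)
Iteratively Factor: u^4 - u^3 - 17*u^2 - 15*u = (u + 3)*(u^3 - 4*u^2 - 5*u) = u*(u + 3)*(u^2 - 4*u - 5) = u*(u + 1)*(u + 3)*(u - 5)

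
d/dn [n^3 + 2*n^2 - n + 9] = 3*n^2 + 4*n - 1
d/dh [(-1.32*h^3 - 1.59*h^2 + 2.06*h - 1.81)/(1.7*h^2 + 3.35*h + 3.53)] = (-2.244*h^4 - 8.844*h^3 - 22.8073*h^2 - 5.0714*h + 13.3353)/(2.89*h^4 + 11.39*h^3 + 23.2245*h^2 + 23.651*h + 12.4609)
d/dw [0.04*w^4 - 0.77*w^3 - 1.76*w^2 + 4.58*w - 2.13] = 0.16*w^3 - 2.31*w^2 - 3.52*w + 4.58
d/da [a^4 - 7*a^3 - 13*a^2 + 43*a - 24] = 4*a^3 - 21*a^2 - 26*a + 43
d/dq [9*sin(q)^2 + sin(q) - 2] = (18*sin(q) + 1)*cos(q)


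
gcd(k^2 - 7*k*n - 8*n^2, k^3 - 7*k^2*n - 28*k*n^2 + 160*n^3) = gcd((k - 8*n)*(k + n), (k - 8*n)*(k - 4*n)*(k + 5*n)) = k - 8*n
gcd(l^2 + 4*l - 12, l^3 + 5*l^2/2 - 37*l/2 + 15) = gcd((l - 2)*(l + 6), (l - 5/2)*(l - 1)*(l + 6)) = l + 6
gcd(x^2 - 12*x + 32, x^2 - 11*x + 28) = x - 4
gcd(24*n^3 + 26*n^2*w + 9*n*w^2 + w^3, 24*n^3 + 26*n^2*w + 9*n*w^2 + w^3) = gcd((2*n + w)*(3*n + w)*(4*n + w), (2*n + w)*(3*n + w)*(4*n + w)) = 24*n^3 + 26*n^2*w + 9*n*w^2 + w^3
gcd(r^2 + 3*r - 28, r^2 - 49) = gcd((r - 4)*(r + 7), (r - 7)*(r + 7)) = r + 7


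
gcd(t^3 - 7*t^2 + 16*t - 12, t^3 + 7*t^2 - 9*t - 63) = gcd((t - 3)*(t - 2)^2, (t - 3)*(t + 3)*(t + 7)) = t - 3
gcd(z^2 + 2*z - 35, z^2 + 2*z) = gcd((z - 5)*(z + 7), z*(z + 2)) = 1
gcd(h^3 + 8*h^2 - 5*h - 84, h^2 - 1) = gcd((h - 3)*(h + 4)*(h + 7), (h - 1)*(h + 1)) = 1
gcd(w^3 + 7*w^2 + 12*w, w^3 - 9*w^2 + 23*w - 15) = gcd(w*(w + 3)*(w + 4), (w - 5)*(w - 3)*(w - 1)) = 1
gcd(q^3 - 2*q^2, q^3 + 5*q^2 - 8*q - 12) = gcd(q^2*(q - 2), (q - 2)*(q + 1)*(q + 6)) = q - 2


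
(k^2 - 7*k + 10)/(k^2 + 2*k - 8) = (k - 5)/(k + 4)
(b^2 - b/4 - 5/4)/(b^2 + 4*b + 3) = (b - 5/4)/(b + 3)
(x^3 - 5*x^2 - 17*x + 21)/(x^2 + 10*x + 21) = (x^2 - 8*x + 7)/(x + 7)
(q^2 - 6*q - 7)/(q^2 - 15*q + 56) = (q + 1)/(q - 8)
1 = 1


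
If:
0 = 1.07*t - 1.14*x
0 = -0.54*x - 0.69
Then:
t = -1.36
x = -1.28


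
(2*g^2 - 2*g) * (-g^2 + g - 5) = -2*g^4 + 4*g^3 - 12*g^2 + 10*g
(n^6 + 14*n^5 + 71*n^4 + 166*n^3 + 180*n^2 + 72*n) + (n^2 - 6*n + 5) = n^6 + 14*n^5 + 71*n^4 + 166*n^3 + 181*n^2 + 66*n + 5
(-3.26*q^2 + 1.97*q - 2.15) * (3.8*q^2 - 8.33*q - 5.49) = -12.388*q^4 + 34.6418*q^3 - 6.6827*q^2 + 7.0942*q + 11.8035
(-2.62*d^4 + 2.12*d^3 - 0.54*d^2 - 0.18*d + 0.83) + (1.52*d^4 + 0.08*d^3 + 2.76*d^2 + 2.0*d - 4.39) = -1.1*d^4 + 2.2*d^3 + 2.22*d^2 + 1.82*d - 3.56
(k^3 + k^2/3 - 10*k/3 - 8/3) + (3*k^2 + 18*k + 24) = k^3 + 10*k^2/3 + 44*k/3 + 64/3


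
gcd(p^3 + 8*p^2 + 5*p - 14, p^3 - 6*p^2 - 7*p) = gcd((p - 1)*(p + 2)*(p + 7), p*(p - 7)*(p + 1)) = 1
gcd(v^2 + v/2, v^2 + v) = v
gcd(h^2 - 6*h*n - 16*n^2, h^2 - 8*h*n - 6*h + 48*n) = h - 8*n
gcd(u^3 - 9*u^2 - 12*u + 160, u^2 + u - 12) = u + 4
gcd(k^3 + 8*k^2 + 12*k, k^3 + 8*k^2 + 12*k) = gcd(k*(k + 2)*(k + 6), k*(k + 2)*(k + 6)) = k^3 + 8*k^2 + 12*k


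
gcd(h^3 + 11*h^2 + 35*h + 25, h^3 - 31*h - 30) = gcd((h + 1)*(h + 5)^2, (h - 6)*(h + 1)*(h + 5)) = h^2 + 6*h + 5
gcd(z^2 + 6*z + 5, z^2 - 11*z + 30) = 1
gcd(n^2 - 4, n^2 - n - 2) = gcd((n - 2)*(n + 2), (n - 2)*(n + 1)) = n - 2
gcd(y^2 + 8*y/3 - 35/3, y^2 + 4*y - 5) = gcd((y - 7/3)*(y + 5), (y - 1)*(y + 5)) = y + 5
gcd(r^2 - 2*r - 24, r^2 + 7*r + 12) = r + 4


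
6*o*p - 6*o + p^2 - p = (6*o + p)*(p - 1)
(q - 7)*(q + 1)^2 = q^3 - 5*q^2 - 13*q - 7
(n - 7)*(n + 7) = n^2 - 49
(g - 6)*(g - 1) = g^2 - 7*g + 6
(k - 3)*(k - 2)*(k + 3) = k^3 - 2*k^2 - 9*k + 18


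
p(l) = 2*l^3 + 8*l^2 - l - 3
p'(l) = 6*l^2 + 16*l - 1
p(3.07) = 127.20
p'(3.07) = 104.67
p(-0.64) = 0.39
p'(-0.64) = -8.78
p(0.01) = -3.01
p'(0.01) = -0.84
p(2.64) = 86.92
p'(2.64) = 83.06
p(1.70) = 28.25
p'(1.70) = 43.54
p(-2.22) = 16.77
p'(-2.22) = -6.95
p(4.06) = 258.66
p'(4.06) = 162.86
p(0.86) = 3.33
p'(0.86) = 17.20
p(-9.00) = -804.00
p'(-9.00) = 341.00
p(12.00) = 4593.00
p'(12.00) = 1055.00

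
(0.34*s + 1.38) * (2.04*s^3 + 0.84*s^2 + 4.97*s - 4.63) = 0.6936*s^4 + 3.1008*s^3 + 2.849*s^2 + 5.2844*s - 6.3894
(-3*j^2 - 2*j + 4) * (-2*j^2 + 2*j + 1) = 6*j^4 - 2*j^3 - 15*j^2 + 6*j + 4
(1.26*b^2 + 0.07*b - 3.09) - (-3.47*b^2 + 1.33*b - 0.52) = 4.73*b^2 - 1.26*b - 2.57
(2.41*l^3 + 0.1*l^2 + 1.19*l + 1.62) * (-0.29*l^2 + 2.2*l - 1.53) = -0.6989*l^5 + 5.273*l^4 - 3.8124*l^3 + 1.9952*l^2 + 1.7433*l - 2.4786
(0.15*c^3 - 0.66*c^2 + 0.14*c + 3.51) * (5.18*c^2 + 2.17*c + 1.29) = 0.777*c^5 - 3.0933*c^4 - 0.5135*c^3 + 17.6342*c^2 + 7.7973*c + 4.5279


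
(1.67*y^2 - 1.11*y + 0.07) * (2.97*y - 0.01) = 4.9599*y^3 - 3.3134*y^2 + 0.219*y - 0.0007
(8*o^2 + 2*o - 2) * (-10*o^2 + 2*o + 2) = -80*o^4 - 4*o^3 + 40*o^2 - 4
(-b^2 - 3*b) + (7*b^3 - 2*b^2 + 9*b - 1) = 7*b^3 - 3*b^2 + 6*b - 1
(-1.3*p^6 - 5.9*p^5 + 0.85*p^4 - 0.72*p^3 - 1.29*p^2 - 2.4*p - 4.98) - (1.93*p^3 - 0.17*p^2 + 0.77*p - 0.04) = -1.3*p^6 - 5.9*p^5 + 0.85*p^4 - 2.65*p^3 - 1.12*p^2 - 3.17*p - 4.94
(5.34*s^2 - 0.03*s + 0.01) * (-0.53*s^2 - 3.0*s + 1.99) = -2.8302*s^4 - 16.0041*s^3 + 10.7113*s^2 - 0.0897*s + 0.0199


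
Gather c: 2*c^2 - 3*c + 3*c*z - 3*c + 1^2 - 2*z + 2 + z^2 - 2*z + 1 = 2*c^2 + c*(3*z - 6) + z^2 - 4*z + 4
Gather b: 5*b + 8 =5*b + 8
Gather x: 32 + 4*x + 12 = 4*x + 44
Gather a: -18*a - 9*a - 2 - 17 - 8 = -27*a - 27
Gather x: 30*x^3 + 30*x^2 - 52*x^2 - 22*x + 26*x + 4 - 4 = 30*x^3 - 22*x^2 + 4*x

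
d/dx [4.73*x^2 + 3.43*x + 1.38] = 9.46*x + 3.43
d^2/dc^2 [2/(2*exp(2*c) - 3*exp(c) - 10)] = 2*((3 - 8*exp(c))*(-2*exp(2*c) + 3*exp(c) + 10) - 2*(4*exp(c) - 3)^2*exp(c))*exp(c)/(-2*exp(2*c) + 3*exp(c) + 10)^3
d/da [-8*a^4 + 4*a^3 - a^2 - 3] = 2*a*(-16*a^2 + 6*a - 1)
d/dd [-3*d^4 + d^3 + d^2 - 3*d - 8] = -12*d^3 + 3*d^2 + 2*d - 3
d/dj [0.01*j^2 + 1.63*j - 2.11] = 0.02*j + 1.63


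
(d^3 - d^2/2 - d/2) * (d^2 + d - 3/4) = d^5 + d^4/2 - 7*d^3/4 - d^2/8 + 3*d/8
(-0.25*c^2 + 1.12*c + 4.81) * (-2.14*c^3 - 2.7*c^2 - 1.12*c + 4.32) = 0.535*c^5 - 1.7218*c^4 - 13.0374*c^3 - 15.3214*c^2 - 0.548799999999999*c + 20.7792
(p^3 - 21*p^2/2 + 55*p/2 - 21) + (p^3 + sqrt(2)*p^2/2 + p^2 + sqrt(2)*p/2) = 2*p^3 - 19*p^2/2 + sqrt(2)*p^2/2 + sqrt(2)*p/2 + 55*p/2 - 21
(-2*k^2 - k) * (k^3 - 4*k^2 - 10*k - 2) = -2*k^5 + 7*k^4 + 24*k^3 + 14*k^2 + 2*k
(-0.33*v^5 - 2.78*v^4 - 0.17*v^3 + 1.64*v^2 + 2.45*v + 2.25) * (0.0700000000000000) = -0.0231*v^5 - 0.1946*v^4 - 0.0119*v^3 + 0.1148*v^2 + 0.1715*v + 0.1575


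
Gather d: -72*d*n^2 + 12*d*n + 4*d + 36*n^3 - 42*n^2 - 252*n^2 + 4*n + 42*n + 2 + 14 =d*(-72*n^2 + 12*n + 4) + 36*n^3 - 294*n^2 + 46*n + 16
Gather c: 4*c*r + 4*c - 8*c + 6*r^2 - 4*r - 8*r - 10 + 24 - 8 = c*(4*r - 4) + 6*r^2 - 12*r + 6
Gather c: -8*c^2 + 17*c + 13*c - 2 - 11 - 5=-8*c^2 + 30*c - 18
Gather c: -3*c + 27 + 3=30 - 3*c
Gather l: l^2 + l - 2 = l^2 + l - 2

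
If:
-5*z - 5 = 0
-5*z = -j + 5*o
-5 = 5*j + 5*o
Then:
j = -5/3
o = 2/3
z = -1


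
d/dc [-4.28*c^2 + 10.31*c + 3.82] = 10.31 - 8.56*c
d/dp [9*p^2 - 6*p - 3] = 18*p - 6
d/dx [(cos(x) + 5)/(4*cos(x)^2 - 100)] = sin(x)/(4*(cos(x) - 5)^2)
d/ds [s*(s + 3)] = 2*s + 3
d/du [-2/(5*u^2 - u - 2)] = 2*(10*u - 1)/(-5*u^2 + u + 2)^2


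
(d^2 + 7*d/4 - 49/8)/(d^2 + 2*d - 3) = (8*d^2 + 14*d - 49)/(8*(d^2 + 2*d - 3))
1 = 1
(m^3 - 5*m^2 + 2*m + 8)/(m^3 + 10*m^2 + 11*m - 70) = (m^2 - 3*m - 4)/(m^2 + 12*m + 35)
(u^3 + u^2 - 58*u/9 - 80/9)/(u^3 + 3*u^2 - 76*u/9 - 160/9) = (u + 2)/(u + 4)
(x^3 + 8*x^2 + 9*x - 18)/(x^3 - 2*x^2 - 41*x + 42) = (x + 3)/(x - 7)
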